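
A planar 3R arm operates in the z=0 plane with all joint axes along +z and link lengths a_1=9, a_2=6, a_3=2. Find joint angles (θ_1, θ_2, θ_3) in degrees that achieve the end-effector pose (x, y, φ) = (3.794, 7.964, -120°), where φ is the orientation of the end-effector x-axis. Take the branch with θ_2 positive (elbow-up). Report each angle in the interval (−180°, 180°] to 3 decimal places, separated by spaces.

wrist centre = target − a_3·(cos φ, sin φ) = (4.7940, 9.6961)
cos θ_2 = (116.9958−9²−6²)/(2·9·6) = -0.0000; θ_2 = 90.0022° (elbow-up)
β = atan2(9.6961,4.7940) = 63.6909°; ψ = atan2(6.0000,8.9998) = 33.6907°
θ_1 = β − ψ = 30.0002°
θ_3 = φ − θ_1 − θ_2 = 119.9976° (wrapped to (-180°,180°])

30.000 90.002 119.998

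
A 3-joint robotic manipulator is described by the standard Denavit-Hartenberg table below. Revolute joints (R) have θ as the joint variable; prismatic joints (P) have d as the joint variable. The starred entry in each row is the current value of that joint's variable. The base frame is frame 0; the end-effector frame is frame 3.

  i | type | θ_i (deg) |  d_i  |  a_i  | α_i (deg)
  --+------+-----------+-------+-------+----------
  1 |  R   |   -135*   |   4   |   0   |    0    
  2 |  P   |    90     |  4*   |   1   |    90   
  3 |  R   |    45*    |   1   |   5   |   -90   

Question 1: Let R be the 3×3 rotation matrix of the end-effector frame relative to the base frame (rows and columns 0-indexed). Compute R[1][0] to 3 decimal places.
End-effector x-axis (col 0 of R) = (0.5000,-0.5000,0.7071)
R[1][0] = -0.5000

-0.500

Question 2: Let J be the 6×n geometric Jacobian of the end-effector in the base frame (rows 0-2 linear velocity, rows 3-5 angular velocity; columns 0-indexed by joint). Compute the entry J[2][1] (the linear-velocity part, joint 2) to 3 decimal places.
prismatic axis z_1 = (0.0000,0.0000,1.0000)
J_v[:, 1] = z_1; J_ω[:, 1] = (0,0,0)
entry J[2][1] = 1.0000

1.000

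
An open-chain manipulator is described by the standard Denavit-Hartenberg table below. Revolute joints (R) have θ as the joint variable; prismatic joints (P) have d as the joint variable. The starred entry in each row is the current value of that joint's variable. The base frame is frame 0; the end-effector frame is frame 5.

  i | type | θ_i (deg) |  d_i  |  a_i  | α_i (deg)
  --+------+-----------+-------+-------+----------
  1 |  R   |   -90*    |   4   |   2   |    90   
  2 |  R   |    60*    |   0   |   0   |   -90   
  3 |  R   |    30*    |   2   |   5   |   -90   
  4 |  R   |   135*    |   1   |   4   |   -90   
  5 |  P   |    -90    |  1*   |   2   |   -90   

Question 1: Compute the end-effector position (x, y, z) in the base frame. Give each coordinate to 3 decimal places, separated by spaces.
3.330 -1.989 3.739

after link 1: o_1 = (0.0000, -2.0000, 4.0000)
after link 2: o_2 = (0.0000, -2.0000, 4.0000)
after link 3: o_3 = (2.5000, -2.4330, 8.7500)
after link 4: o_4 = (1.9518, -3.4078, 4.7815)
after link 5: o_5 = (3.3303, -1.9892, 3.7387)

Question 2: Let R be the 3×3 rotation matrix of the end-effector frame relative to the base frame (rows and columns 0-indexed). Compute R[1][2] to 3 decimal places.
End-effector z-axis (col 2 of R) = (-0.3536,-0.3062,-0.8839)
R[1][2] = -0.3062

-0.306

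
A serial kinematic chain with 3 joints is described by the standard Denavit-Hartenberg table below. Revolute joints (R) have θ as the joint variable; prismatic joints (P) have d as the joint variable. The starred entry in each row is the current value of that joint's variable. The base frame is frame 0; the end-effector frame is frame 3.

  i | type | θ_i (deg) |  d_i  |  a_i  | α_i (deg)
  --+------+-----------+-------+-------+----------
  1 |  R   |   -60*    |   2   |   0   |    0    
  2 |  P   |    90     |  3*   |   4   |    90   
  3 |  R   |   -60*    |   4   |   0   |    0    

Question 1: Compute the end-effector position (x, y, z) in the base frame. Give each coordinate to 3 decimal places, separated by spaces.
after link 1: o_1 = (0.0000, 0.0000, 2.0000)
after link 2: o_2 = (3.4641, 2.0000, 5.0000)
after link 3: o_3 = (5.4641, -1.4641, 5.0000)

5.464 -1.464 5.000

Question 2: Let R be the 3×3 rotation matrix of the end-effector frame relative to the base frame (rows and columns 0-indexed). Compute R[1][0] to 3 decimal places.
End-effector x-axis (col 0 of R) = (0.4330,0.2500,-0.8660)
R[1][0] = 0.2500

0.250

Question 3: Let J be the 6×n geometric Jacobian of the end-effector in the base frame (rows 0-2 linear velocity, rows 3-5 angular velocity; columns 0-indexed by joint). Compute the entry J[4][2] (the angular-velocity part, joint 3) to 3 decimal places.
axis z_2 = (0.5000,-0.8660,0.0000); lever o_n−o_2 = (2.0000,-3.4641,0.0000)
cross product → J_v[:, 2] = (0.0000,0.0000,0.0000)
J_ω[:, 2] = z_2
entry J[4][2] = -0.8660

-0.866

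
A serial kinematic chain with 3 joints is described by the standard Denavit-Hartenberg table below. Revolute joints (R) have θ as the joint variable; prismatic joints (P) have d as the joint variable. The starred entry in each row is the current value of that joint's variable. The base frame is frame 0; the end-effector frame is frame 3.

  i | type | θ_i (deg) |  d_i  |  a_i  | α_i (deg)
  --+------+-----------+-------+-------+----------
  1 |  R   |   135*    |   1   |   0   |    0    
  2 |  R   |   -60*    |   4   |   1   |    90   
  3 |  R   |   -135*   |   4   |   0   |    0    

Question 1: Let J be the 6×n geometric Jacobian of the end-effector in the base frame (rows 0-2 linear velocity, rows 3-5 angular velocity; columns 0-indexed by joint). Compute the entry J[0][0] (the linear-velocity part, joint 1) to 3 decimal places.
0.069

axis z_0 = ẑ; lever o_n−o_0 = (4.1225,-0.0694,5.0000)
cross product → J_v[:, 0] = (0.0694,4.1225,-0.0000)
J_ω[:, 0] = z_0
entry J[0][0] = 0.0694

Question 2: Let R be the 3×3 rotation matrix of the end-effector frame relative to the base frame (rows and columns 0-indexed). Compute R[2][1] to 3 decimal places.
-0.707

End-effector y-axis (col 1 of R) = (0.1830,0.6830,-0.7071)
R[2][1] = -0.7071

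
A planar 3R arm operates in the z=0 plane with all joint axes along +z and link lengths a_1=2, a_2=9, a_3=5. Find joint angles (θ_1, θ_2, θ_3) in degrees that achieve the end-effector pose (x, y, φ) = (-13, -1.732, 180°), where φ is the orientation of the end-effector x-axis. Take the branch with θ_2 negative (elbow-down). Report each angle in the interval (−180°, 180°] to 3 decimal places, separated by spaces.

-60.000 -120.000 0.000

wrist centre = target − a_3·(cos φ, sin φ) = (-8.0000, -1.7320)
cos θ_2 = (66.9998−2²−9²)/(2·2·9) = -0.5000; θ_2 = -120.0003° (elbow-down)
β = atan2(-1.7320,-8.0000) = -167.7840°; ψ = atan2(-7.7942,-2.5000) = -107.7840°
θ_1 = β − ψ = -60.0000°
θ_3 = φ − θ_1 − θ_2 = 0.0003° (wrapped to (-180°,180°])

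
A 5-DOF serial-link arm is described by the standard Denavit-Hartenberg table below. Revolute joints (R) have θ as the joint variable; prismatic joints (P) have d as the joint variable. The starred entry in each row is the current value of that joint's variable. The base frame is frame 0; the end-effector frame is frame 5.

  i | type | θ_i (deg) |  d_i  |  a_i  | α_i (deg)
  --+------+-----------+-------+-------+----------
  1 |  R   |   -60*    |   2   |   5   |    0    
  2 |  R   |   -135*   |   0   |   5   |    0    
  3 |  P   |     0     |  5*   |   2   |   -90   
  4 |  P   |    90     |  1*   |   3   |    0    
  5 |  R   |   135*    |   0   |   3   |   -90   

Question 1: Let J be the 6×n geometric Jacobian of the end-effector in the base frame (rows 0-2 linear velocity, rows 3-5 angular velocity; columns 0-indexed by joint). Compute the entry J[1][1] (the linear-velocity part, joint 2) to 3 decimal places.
-4.971

axis z_1 = (0.0000,0.0000,1.0000); lever o_n−o_1 = (-4.9713,0.2968,4.1213)
cross product → J_v[:, 1] = (-0.2968,-4.9713,0.0000)
J_ω[:, 1] = z_1
entry J[1][1] = -4.9713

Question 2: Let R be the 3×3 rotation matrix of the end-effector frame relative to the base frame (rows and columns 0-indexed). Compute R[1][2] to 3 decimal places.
End-effector z-axis (col 2 of R) = (-0.6830,0.1830,0.7071)
R[1][2] = 0.1830

0.183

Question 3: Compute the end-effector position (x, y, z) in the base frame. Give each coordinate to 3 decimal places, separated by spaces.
-2.471 -4.033 6.121

after link 1: o_1 = (2.5000, -4.3301, 2.0000)
after link 2: o_2 = (-2.3296, -3.0360, 2.0000)
after link 3: o_3 = (-4.2615, -2.5184, 7.0000)
after link 4: o_4 = (-4.5203, -3.4843, 4.0000)
after link 5: o_5 = (-2.4713, -4.0334, 6.1213)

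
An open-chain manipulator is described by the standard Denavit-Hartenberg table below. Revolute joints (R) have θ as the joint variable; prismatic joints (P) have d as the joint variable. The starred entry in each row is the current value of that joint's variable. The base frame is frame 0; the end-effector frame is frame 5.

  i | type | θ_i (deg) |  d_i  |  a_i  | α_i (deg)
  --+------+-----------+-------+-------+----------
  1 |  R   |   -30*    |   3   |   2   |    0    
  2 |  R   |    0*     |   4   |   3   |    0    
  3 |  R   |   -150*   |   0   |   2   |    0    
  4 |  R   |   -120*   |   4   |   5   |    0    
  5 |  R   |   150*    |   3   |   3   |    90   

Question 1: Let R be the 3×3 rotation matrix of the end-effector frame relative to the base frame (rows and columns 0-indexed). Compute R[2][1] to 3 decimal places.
End-effector y-axis (col 1 of R) = (0.0000,-0.0000,1.0000)
R[2][1] = 1.0000

1.000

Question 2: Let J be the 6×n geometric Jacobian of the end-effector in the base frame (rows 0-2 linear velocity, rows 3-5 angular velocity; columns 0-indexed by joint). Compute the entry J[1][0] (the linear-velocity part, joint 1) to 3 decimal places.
2.232

axis z_0 = ẑ; lever o_n−o_0 = (2.2321,0.3301,14.0000)
cross product → J_v[:, 0] = (-0.3301,2.2321,0.0000)
J_ω[:, 0] = z_0
entry J[1][0] = 2.2321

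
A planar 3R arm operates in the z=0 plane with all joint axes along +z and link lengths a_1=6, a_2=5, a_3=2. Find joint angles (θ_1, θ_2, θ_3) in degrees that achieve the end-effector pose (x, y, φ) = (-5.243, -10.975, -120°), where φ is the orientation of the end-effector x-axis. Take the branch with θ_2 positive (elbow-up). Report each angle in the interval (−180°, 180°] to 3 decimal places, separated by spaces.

-134.996 44.988 -29.992

wrist centre = target − a_3·(cos φ, sin φ) = (-4.2430, -9.2429)
cos θ_2 = (103.4352−6²−5²)/(2·6·5) = 0.7073; θ_2 = 44.9882° (elbow-up)
β = atan2(-9.2429,-4.2430) = -114.6576°; ψ = atan2(3.5348,9.5363) = 20.3382°
θ_1 = β − ψ = -134.9958°
θ_3 = φ − θ_1 − θ_2 = -29.9923° (wrapped to (-180°,180°])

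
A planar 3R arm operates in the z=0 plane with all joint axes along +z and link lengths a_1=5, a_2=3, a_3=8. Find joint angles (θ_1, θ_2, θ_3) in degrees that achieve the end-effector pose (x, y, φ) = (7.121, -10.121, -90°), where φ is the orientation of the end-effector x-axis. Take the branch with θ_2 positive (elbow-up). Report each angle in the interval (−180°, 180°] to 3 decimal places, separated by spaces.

wrist centre = target − a_3·(cos φ, sin φ) = (7.1210, -2.1210)
cos θ_2 = (55.2073−5²−3²)/(2·5·3) = 0.7069; θ_2 = 45.0160° (elbow-up)
β = atan2(-2.1210,7.1210) = -16.5862°; ψ = atan2(2.1219,7.1207) = 16.5936°
θ_1 = β − ψ = -33.1798°
θ_3 = φ − θ_1 − θ_2 = -101.8362° (wrapped to (-180°,180°])

-33.180 45.016 -101.836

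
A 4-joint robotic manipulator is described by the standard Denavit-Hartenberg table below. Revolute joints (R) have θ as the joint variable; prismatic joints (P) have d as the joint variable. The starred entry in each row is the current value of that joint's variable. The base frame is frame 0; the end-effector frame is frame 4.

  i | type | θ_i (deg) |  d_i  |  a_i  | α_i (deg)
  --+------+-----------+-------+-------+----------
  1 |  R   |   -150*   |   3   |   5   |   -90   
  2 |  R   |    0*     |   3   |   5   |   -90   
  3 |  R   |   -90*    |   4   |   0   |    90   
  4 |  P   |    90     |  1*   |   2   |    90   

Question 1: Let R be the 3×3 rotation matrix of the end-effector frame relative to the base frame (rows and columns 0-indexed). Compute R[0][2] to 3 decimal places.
0.500

End-effector z-axis (col 2 of R) = (0.5000,-0.8660,0.0000)
R[0][2] = 0.5000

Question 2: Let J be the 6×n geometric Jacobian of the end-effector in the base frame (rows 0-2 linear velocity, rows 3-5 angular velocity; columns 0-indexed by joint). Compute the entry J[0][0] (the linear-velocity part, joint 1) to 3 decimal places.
7.098

axis z_0 = ẑ; lever o_n−o_0 = (-6.2942,-7.0981,-3.0000)
cross product → J_v[:, 0] = (7.0981,-6.2942,0.0000)
J_ω[:, 0] = z_0
entry J[0][0] = 7.0981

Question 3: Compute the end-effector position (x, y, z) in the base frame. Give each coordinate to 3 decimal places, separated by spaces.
after link 1: o_1 = (-4.3301, -2.5000, 3.0000)
after link 2: o_2 = (-7.1603, -7.5981, 3.0000)
after link 3: o_3 = (-7.1603, -7.5981, -1.0000)
after link 4: o_4 = (-6.2942, -7.0981, -3.0000)

-6.294 -7.098 -3.000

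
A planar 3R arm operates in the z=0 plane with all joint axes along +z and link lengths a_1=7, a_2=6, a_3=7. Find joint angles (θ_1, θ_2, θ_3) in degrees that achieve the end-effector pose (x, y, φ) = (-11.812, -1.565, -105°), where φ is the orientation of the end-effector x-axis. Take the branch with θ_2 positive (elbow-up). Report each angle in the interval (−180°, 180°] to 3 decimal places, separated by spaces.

wrist centre = target − a_3·(cos φ, sin φ) = (-10.0003, 5.1965)
cos θ_2 = (127.0087−7²−6²)/(2·7·6) = 0.5001; θ_2 = 59.9931° (elbow-up)
β = atan2(5.1965,-10.0003) = 152.5421°; ψ = atan2(5.1958,10.0006) = 27.4540°
θ_1 = β − ψ = 125.0881°
θ_3 = φ − θ_1 − θ_2 = 69.9188° (wrapped to (-180°,180°])

125.088 59.993 69.919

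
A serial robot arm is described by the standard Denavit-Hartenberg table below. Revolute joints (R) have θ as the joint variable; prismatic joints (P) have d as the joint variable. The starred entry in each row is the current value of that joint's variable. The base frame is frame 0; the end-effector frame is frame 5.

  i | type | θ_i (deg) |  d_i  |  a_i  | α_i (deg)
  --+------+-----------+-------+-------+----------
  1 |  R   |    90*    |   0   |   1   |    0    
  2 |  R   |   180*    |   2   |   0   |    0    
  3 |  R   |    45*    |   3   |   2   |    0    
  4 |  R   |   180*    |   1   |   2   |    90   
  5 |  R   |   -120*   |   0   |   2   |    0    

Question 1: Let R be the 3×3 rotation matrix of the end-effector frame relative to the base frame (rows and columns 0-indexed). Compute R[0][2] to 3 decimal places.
0.707

End-effector z-axis (col 2 of R) = (0.7071,0.7071,0.0000)
R[0][2] = 0.7071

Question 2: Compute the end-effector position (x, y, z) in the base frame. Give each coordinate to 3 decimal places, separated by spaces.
0.707 0.293 4.268

after link 1: o_1 = (0.0000, 1.0000, 0.0000)
after link 2: o_2 = (0.0000, 1.0000, 2.0000)
after link 3: o_3 = (1.4142, -0.4142, 5.0000)
after link 4: o_4 = (0.0000, 1.0000, 6.0000)
after link 5: o_5 = (0.7071, 0.2929, 4.2679)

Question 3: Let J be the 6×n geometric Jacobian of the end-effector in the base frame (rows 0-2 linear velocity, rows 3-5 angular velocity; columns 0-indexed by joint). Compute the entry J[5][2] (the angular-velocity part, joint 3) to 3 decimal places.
axis z_2 = (0.0000,0.0000,1.0000); lever o_n−o_2 = (0.7071,-0.7071,2.2679)
cross product → J_v[:, 2] = (0.7071,0.7071,-0.0000)
J_ω[:, 2] = z_2
entry J[5][2] = 1.0000

1.000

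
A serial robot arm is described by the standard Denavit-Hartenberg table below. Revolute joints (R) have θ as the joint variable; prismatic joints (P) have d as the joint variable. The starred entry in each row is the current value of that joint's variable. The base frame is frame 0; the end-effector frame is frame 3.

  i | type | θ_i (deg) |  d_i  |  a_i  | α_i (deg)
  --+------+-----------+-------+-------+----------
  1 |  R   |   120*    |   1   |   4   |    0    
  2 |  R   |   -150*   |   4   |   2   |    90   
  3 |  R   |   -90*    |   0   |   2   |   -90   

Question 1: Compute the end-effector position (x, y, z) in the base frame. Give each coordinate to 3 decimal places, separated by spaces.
-0.268 2.464 3.000

after link 1: o_1 = (-2.0000, 3.4641, 1.0000)
after link 2: o_2 = (-0.2679, 2.4641, 5.0000)
after link 3: o_3 = (-0.2679, 2.4641, 3.0000)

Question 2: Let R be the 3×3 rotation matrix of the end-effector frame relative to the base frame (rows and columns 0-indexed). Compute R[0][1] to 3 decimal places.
End-effector y-axis (col 1 of R) = (0.5000,0.8660,-0.0000)
R[0][1] = 0.5000

0.500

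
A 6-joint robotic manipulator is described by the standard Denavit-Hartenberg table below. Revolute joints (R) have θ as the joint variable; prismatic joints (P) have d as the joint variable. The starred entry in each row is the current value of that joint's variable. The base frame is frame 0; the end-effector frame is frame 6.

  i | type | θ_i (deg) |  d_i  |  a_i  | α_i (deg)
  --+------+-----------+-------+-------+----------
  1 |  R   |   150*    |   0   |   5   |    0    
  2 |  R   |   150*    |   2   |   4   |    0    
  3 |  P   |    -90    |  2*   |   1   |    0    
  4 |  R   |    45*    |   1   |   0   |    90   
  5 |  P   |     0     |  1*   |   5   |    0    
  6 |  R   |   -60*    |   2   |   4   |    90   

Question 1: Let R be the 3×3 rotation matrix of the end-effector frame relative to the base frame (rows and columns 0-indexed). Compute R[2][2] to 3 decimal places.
End-effector z-axis (col 2 of R) = (0.2241,0.8365,-0.5000)
R[2][2] = -0.5000

-0.500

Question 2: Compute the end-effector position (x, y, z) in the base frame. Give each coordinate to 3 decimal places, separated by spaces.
after link 1: o_1 = (-4.3301, 2.5000, 0.0000)
after link 2: o_2 = (-2.3301, -0.9641, 2.0000)
after link 3: o_3 = (-3.1962, -1.4641, 4.0000)
after link 4: o_4 = (-3.1962, -1.4641, 5.0000)
after link 5: o_5 = (-5.4562, -6.0349, 5.0000)
after link 6: o_6 = (-7.9057, -7.4491, 1.5359)

-7.906 -7.449 1.536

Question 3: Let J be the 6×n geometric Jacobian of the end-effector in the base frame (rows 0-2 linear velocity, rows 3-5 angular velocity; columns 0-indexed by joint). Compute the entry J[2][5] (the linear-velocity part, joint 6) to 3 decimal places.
2.000

axis z_5 = (-0.9659,0.2588,0.0000); lever o_n−o_5 = (-2.4495,-1.4142,-3.4641)
cross product → J_v[:, 5] = (-0.8966,-3.3461,2.0000)
J_ω[:, 5] = z_5
entry J[2][5] = 2.0000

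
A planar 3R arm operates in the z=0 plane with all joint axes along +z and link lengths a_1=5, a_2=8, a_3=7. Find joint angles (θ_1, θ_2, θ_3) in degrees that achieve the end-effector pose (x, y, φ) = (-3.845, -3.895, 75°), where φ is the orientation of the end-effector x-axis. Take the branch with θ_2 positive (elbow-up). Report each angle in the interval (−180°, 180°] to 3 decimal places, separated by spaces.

wrist centre = target − a_3·(cos φ, sin φ) = (-5.6567, -10.6565)
cos θ_2 = (145.5592−5²−8²)/(2·5·8) = 0.7070; θ_2 = 45.0094° (elbow-up)
β = atan2(-10.6565,-5.6567) = -117.9605°; ψ = atan2(5.6578,10.6559) = 27.9662°
θ_1 = β − ψ = -145.9267°
θ_3 = φ − θ_1 − θ_2 = 175.9172° (wrapped to (-180°,180°])

-145.927 45.009 175.917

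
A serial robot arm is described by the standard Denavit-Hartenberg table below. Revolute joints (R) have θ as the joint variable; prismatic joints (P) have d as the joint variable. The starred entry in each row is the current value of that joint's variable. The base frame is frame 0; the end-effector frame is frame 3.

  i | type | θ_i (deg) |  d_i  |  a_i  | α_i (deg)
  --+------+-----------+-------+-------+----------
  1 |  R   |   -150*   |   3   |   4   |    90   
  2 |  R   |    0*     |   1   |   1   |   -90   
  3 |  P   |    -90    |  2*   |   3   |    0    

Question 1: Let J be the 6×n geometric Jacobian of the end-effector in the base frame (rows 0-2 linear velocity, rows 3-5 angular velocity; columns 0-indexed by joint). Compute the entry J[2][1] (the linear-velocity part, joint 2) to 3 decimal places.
axis z_1 = (-0.5000,0.8660,0.0000); lever o_n−o_1 = (-2.8660,2.9641,2.0000)
cross product → J_v[:, 1] = (1.7321,1.0000,1.0000)
J_ω[:, 1] = z_1
entry J[2][1] = 1.0000

1.000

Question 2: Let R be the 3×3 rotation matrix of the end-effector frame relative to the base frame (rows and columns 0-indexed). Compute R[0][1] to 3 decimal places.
-0.866

End-effector y-axis (col 1 of R) = (-0.8660,-0.5000,0.0000)
R[0][1] = -0.8660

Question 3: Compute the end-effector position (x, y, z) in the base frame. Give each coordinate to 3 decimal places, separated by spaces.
after link 1: o_1 = (-3.4641, -2.0000, 3.0000)
after link 2: o_2 = (-4.8301, -1.6340, 3.0000)
after link 3: o_3 = (-6.3301, 0.9641, 5.0000)

-6.330 0.964 5.000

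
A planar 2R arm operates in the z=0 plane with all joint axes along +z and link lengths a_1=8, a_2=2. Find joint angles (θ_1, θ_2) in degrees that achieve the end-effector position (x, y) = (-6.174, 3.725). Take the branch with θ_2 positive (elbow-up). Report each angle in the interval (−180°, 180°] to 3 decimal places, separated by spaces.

134.999 120.013

cos θ_2 = (51.9939−8²−2²)/(2·8·2) = -0.5002; θ_2 = 120.0126° (elbow-up)
β = atan2(3.7250,-6.1740) = 148.8959°; ψ = atan2(1.7318,6.9996) = 13.8969°
θ_1 = β − ψ = 134.9990°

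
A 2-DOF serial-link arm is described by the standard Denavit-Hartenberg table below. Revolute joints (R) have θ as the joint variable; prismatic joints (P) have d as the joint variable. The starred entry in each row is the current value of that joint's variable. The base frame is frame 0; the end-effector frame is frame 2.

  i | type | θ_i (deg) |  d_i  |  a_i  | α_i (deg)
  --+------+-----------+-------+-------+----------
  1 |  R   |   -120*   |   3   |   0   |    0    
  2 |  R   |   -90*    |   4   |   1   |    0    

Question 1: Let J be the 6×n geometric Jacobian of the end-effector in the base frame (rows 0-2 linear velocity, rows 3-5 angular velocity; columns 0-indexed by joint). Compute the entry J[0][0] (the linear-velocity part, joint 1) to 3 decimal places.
-0.500

axis z_0 = ẑ; lever o_n−o_0 = (-0.8660,0.5000,7.0000)
cross product → J_v[:, 0] = (-0.5000,-0.8660,0.0000)
J_ω[:, 0] = z_0
entry J[0][0] = -0.5000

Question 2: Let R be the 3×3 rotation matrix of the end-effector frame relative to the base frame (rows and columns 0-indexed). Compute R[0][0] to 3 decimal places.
End-effector x-axis (col 0 of R) = (-0.8660,0.5000,0.0000)
R[0][0] = -0.8660

-0.866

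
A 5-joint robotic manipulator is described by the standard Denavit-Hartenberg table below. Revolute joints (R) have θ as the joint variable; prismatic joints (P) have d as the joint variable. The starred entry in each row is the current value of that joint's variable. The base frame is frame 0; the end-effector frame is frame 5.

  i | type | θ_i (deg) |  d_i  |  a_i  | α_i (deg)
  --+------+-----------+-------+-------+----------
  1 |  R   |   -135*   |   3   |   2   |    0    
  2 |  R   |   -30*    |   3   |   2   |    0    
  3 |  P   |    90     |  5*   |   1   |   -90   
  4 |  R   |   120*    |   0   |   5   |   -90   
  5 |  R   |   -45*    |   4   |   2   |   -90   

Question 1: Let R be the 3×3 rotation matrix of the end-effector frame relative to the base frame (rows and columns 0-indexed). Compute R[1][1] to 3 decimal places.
-0.837

End-effector y-axis (col 1 of R) = (0.2241,-0.8365,-0.5000)
R[1][1] = -0.8365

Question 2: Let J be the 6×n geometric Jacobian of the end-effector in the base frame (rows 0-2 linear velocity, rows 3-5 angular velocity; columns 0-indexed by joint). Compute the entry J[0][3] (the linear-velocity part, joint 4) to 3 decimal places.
axis z_3 = (0.9659,0.2588,0.0000); lever o_n−o_3 = (-0.3606,6.8099,-3.5549)
cross product → J_v[:, 3] = (-0.9201,3.4337,6.6712)
J_ω[:, 3] = z_3
entry J[0][3] = -0.9201

-0.920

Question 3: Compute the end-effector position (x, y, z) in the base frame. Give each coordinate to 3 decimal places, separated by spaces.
-3.448 3.912 7.445

after link 1: o_1 = (-1.4142, -1.4142, 3.0000)
after link 2: o_2 = (-3.3461, -1.9319, 6.0000)
after link 3: o_3 = (-3.0872, -2.8978, 11.0000)
after link 4: o_4 = (-3.7343, -0.4830, 6.6699)
after link 5: o_5 = (-3.4479, 3.9121, 7.4451)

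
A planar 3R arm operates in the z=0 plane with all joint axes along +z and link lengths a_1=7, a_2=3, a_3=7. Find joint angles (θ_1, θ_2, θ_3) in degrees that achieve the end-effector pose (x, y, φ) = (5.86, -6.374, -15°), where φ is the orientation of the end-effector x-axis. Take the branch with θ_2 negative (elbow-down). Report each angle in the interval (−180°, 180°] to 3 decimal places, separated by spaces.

wrist centre = target − a_3·(cos φ, sin φ) = (-0.9015, -4.5623)
cos θ_2 = (21.6269−7²−3²)/(2·7·3) = -0.8660; θ_2 = -150.0000° (elbow-down)
β = atan2(-4.5623,-0.9015) = -101.1774°; ψ = atan2(-1.5000,4.4019) = -18.8171°
θ_1 = β − ψ = -82.3603°
θ_3 = φ − θ_1 − θ_2 = -142.6397° (wrapped to (-180°,180°])

-82.360 -150.000 -142.640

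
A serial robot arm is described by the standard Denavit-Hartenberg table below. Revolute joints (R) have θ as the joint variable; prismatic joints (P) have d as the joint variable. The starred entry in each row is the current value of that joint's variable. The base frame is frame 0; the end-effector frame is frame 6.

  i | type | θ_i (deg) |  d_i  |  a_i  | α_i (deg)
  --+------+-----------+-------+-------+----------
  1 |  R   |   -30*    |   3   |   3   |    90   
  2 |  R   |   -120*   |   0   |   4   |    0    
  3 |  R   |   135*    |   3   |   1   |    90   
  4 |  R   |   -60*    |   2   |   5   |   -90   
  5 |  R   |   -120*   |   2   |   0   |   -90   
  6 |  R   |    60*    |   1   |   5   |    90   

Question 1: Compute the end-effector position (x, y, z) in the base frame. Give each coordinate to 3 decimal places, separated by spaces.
after link 1: o_1 = (2.5981, -1.5000, 3.0000)
after link 2: o_2 = (0.8660, -0.5000, -0.4641)
after link 3: o_3 = (0.2025, -3.5810, -0.2053)
after link 4: o_4 = (4.9072, -1.2973, -1.4901)
after link 5: o_5 = (5.8561, -2.9998, -1.0418)
after link 6: o_6 = (4.0722, 0.1462, -4.6363)

4.072 0.146 -4.636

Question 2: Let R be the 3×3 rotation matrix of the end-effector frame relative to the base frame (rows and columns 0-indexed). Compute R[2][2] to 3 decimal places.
End-effector z-axis (col 2 of R) = (0.0367,-0.7429,-0.6684)
R[2][2] = -0.6684

-0.668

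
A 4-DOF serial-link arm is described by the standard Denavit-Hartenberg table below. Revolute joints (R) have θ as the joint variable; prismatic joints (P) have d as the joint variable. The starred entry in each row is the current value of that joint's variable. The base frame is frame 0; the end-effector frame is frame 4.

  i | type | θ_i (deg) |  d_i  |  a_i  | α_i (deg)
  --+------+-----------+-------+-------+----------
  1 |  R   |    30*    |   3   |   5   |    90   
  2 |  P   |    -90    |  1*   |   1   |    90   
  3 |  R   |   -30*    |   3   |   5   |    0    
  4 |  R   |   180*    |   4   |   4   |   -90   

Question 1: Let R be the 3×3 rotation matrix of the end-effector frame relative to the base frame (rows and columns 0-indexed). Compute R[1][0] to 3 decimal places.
-0.433

End-effector x-axis (col 0 of R) = (0.2500,-0.4330,0.8660)
R[1][0] = -0.4330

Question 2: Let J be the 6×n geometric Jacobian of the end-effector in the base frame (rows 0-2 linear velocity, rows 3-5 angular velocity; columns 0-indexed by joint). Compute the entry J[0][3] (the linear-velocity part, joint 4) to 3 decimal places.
-1.732

axis z_3 = (-0.8660,-0.5000,-0.0000); lever o_n−o_3 = (-2.4641,-3.7321,3.4641)
cross product → J_v[:, 3] = (-1.7321,3.0000,2.0000)
J_ω[:, 3] = z_3
entry J[0][3] = -1.7321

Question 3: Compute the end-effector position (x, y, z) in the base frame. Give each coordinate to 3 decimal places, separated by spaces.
after link 1: o_1 = (4.3301, 2.5000, 3.0000)
after link 2: o_2 = (4.8301, 1.6340, 2.0000)
after link 3: o_3 = (0.9821, 2.2990, -2.3301)
after link 4: o_4 = (-1.4821, -1.4330, 1.1340)

-1.482 -1.433 1.134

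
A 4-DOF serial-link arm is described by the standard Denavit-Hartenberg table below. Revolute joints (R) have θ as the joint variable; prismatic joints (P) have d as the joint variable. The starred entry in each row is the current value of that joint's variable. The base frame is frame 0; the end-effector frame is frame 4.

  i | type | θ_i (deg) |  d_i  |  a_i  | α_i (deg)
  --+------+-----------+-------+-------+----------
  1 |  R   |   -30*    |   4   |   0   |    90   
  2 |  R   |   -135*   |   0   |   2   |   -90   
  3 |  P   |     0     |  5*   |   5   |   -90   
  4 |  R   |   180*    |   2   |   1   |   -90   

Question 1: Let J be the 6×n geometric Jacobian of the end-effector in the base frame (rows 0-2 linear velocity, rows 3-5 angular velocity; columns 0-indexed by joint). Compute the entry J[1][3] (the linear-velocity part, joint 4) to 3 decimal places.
axis z_3 = (0.5000,0.8660,-0.0000); lever o_n−o_3 = (1.6124,1.3785,0.7071)
cross product → J_v[:, 3] = (0.6124,-0.3536,-0.7071)
J_ω[:, 3] = z_3
entry J[1][3] = -0.3536

-0.354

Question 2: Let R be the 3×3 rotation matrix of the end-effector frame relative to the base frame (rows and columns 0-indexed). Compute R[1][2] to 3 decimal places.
-0.354

End-effector z-axis (col 2 of R) = (0.6124,-0.3536,-0.7071)
R[1][2] = -0.3536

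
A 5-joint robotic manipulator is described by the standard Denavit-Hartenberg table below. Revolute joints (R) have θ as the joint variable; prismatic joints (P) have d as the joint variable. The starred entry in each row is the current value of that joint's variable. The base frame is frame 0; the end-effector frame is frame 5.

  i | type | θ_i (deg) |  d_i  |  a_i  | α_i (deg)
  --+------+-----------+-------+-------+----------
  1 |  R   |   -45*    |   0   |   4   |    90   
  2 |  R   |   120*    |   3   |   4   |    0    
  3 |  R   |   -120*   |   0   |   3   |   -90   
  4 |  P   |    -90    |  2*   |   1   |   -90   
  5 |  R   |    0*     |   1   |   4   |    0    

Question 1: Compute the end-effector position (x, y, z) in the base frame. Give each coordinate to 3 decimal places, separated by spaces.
-1.414 -9.899 5.464

after link 1: o_1 = (2.8284, -2.8284, 0.0000)
after link 2: o_2 = (-0.7071, -3.5355, 3.4641)
after link 3: o_3 = (1.4142, -5.6569, 3.4641)
after link 4: o_4 = (0.7071, -6.3640, 5.4641)
after link 5: o_5 = (-1.4142, -9.8995, 5.4641)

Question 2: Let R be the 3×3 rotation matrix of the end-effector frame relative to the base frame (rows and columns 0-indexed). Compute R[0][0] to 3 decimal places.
-0.707

End-effector x-axis (col 0 of R) = (-0.7071,-0.7071,0.0000)
R[0][0] = -0.7071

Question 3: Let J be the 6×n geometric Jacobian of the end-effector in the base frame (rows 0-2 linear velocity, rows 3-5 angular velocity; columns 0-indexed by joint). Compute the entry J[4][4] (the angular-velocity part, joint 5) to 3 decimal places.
-0.707

axis z_4 = (0.7071,-0.7071,0.0000); lever o_n−o_4 = (-2.1213,-3.5355,0.0000)
cross product → J_v[:, 4] = (0.0000,-0.0000,-4.0000)
J_ω[:, 4] = z_4
entry J[4][4] = -0.7071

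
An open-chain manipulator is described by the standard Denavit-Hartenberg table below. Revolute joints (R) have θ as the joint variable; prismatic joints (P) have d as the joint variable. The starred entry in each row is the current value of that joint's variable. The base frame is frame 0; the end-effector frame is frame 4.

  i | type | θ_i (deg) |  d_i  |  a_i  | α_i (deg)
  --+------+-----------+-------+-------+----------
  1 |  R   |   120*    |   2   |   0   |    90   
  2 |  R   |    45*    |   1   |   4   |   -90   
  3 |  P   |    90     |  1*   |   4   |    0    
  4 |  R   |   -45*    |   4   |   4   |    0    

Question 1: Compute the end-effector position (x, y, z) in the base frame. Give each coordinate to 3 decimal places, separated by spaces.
after link 1: o_1 = (0.0000, 0.0000, 2.0000)
after link 2: o_2 = (-0.5482, 2.9495, 4.8284)
after link 3: o_3 = (-3.6587, 0.3371, 5.5355)
after link 4: o_4 = (-5.6940, -1.7945, 10.3640)

-5.694 -1.795 10.364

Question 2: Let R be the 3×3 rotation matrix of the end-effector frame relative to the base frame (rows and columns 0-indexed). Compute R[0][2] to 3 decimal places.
End-effector z-axis (col 2 of R) = (0.3536,-0.6124,0.7071)
R[0][2] = 0.3536

0.354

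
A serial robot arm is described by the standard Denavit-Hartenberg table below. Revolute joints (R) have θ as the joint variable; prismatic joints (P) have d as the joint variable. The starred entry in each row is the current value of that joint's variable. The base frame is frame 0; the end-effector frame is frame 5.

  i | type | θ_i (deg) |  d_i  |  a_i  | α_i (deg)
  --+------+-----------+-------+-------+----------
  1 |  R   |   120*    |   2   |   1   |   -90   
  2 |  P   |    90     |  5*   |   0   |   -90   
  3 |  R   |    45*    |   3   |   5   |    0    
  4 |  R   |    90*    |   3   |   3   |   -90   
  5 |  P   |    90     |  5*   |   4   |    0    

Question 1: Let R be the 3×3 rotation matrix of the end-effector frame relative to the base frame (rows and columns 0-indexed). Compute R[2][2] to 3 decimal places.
End-effector z-axis (col 2 of R) = (-0.6124,-0.3536,0.7071)
R[2][2] = 0.7071

0.707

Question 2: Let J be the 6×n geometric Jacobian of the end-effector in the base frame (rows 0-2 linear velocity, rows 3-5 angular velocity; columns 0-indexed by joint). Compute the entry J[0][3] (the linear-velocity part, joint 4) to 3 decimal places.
axis z_3 = (0.5000,-0.8660,-0.0000); lever o_n−o_3 = (-1.7247,0.1589,5.6569)
cross product → J_v[:, 3] = (-4.8990,-2.8284,-1.4142)
J_ω[:, 3] = z_3
entry J[0][3] = -4.8990

-4.899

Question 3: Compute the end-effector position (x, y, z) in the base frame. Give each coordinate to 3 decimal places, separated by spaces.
-1.993 -2.305 4.121

after link 1: o_1 = (-0.5000, 0.8660, 2.0000)
after link 2: o_2 = (-4.8301, -1.6340, 2.0000)
after link 3: o_3 = (-0.2683, -2.4643, -1.5355)
after link 4: o_4 = (3.0689, -4.0017, 0.5858)
after link 5: o_5 = (-1.9930, -2.3054, 4.1213)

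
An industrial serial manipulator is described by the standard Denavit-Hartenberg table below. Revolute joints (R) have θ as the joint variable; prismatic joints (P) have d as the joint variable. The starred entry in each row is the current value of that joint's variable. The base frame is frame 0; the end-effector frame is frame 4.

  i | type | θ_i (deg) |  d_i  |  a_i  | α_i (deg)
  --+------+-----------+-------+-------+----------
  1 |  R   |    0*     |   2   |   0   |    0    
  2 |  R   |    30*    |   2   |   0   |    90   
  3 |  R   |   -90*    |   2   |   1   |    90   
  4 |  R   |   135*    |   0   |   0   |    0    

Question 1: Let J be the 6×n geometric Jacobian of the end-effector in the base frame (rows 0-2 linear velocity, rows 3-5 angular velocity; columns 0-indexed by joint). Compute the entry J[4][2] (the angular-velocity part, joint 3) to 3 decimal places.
-0.866

axis z_2 = (0.5000,-0.8660,0.0000); lever o_n−o_2 = (1.0000,-1.7321,-1.0000)
cross product → J_v[:, 2] = (0.8660,0.5000,0.0000)
J_ω[:, 2] = z_2
entry J[4][2] = -0.8660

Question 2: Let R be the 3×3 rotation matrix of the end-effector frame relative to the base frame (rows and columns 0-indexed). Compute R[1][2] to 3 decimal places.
End-effector z-axis (col 2 of R) = (-0.8660,-0.5000,-0.0000)
R[1][2] = -0.5000

-0.500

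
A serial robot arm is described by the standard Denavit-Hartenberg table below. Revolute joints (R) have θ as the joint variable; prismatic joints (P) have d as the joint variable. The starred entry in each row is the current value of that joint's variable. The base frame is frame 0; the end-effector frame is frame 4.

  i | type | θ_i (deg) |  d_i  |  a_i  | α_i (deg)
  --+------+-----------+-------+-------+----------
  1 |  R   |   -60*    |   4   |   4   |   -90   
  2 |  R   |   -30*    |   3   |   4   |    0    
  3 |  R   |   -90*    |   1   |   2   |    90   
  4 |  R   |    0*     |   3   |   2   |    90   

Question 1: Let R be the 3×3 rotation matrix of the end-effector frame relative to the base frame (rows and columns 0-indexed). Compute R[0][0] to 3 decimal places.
End-effector x-axis (col 0 of R) = (-0.2500,0.4330,0.8660)
R[0][0] = -0.2500

-0.250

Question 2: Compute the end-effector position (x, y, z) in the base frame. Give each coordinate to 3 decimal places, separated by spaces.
4.897 -0.482 7.964

after link 1: o_1 = (2.0000, -3.4641, 4.0000)
after link 2: o_2 = (6.3301, -4.9641, 6.0000)
after link 3: o_3 = (6.6962, -3.5981, 7.7321)
after link 4: o_4 = (4.8971, -0.4821, 7.9641)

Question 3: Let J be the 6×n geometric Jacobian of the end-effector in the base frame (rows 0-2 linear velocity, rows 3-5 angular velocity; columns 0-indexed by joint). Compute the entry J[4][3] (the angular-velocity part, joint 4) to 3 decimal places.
0.750

axis z_3 = (-0.4330,0.7500,-0.5000); lever o_n−o_3 = (-1.7990,3.1160,0.2321)
cross product → J_v[:, 3] = (1.7321,1.0000,0.0000)
J_ω[:, 3] = z_3
entry J[4][3] = 0.7500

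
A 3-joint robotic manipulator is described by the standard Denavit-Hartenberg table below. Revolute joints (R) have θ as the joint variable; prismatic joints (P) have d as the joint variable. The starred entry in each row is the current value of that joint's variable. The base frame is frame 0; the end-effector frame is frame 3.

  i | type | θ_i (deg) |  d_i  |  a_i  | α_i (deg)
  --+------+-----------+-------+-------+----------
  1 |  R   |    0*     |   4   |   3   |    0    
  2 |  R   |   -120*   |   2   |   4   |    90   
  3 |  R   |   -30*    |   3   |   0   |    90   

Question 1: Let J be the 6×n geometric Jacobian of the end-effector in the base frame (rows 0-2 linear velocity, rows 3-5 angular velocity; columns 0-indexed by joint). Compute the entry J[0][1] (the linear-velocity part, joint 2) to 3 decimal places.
1.964

axis z_1 = (0.0000,0.0000,1.0000); lever o_n−o_1 = (-4.5981,-1.9641,2.0000)
cross product → J_v[:, 1] = (1.9641,-4.5981,0.0000)
J_ω[:, 1] = z_1
entry J[0][1] = 1.9641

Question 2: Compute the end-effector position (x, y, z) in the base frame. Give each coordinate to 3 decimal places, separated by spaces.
after link 1: o_1 = (3.0000, 0.0000, 4.0000)
after link 2: o_2 = (1.0000, -3.4641, 6.0000)
after link 3: o_3 = (-1.5981, -1.9641, 6.0000)

-1.598 -1.964 6.000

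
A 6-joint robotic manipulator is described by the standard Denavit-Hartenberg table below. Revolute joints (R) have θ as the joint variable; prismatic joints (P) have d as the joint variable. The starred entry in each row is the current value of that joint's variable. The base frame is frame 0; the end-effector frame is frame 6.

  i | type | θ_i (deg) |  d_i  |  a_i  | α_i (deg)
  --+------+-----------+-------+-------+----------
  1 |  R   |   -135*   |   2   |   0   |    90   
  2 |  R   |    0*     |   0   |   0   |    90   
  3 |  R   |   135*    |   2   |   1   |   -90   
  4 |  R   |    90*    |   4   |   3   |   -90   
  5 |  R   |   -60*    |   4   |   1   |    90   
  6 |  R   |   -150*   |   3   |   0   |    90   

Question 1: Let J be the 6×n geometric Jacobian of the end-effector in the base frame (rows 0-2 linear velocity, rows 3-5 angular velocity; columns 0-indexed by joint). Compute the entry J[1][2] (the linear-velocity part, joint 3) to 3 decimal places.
axis z_2 = (-0.0000,0.0000,-1.0000); lever o_n−o_2 = (6.3660,-3.0000,-1.0981)
cross product → J_v[:, 2] = (-3.0000,-6.3660,-0.0000)
J_ω[:, 2] = z_2
entry J[1][2] = -6.3660

-6.366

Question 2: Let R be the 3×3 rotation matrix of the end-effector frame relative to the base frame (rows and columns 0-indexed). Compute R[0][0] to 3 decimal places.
End-effector x-axis (col 0 of R) = (-0.7500,0.5000,-0.4330)
R[0][0] = -0.7500

-0.750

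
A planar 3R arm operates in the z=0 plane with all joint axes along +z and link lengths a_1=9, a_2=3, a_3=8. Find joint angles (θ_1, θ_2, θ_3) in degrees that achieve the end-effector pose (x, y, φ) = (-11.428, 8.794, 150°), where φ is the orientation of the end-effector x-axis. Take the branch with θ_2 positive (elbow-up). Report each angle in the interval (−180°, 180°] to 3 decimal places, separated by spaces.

wrist centre = target − a_3·(cos φ, sin φ) = (-4.4998, 4.7940)
cos θ_2 = (43.2306−9²−3²)/(2·9·3) = -0.8661; θ_2 = 150.0085° (elbow-up)
β = atan2(4.7940,-4.4998) = 133.1869°; ψ = atan2(1.4996,6.4017) = 13.1839°
θ_1 = β − ψ = 120.0029°
θ_3 = φ − θ_1 − θ_2 = -120.0114° (wrapped to (-180°,180°])

120.003 150.009 -120.011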